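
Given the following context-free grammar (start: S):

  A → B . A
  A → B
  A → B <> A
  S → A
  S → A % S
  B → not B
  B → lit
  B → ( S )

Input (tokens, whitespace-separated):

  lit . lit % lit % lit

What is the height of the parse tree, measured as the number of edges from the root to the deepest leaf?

[S [A [B lit] . [A [B lit]]] % [S [A [B lit]] % [S [A [B lit]]]]]

5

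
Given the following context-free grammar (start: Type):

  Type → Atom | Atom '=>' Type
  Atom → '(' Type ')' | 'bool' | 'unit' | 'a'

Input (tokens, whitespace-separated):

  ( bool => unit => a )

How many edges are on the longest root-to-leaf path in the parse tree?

6

[Type [Atom ( [Type [Atom bool] => [Type [Atom unit] => [Type [Atom a]]]] )]]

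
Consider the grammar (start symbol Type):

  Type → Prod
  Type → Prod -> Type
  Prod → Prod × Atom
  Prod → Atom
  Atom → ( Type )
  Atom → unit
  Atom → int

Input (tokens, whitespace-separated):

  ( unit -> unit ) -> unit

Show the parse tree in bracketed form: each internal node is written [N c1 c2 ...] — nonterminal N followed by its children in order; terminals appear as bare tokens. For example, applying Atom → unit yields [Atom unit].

[Type [Prod [Atom ( [Type [Prod [Atom unit]] -> [Type [Prod [Atom unit]]]] )]] -> [Type [Prod [Atom unit]]]]

Type
Prod -> Type
Atom -> Type
( Type ) -> Type
( Prod -> Type ) -> Type
( Atom -> Type ) -> Type
( unit -> Type ) -> Type
( unit -> Prod ) -> Type
( unit -> Atom ) -> Type
( unit -> unit ) -> Type
( unit -> unit ) -> Prod
( unit -> unit ) -> Atom
( unit -> unit ) -> unit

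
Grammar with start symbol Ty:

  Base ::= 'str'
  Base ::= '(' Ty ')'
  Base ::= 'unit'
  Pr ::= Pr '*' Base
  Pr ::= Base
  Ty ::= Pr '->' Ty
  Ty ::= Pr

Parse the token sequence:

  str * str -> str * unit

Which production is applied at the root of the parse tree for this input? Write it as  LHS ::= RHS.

[Ty [Pr [Pr [Base str]] * [Base str]] -> [Ty [Pr [Pr [Base str]] * [Base unit]]]]

Ty ::= Pr '->' Ty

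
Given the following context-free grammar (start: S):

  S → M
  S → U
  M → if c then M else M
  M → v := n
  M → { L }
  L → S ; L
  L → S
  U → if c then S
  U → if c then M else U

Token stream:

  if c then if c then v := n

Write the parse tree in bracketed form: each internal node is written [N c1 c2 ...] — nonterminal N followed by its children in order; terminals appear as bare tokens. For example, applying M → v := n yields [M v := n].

S
U
if c then S
if c then U
if c then if c then S
if c then if c then M
if c then if c then v := n

[S [U if c then [S [U if c then [S [M v := n]]]]]]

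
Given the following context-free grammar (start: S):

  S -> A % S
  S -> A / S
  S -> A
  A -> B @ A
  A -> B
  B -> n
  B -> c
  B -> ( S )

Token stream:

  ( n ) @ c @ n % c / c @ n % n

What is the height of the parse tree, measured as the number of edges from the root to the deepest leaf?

[S [A [B ( [S [A [B n]]] )] @ [A [B c] @ [A [B n]]]] % [S [A [B c]] / [S [A [B c] @ [A [B n]]] % [S [A [B n]]]]]]

6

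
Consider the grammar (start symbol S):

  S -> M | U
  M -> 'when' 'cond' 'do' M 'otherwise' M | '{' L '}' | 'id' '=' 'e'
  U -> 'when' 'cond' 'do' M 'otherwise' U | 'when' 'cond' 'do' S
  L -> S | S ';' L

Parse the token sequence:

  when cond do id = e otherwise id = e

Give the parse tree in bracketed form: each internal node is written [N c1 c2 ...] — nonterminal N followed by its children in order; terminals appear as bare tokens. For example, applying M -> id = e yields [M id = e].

[S [M when cond do [M id = e] otherwise [M id = e]]]

S
M
when cond do M otherwise M
when cond do id = e otherwise M
when cond do id = e otherwise id = e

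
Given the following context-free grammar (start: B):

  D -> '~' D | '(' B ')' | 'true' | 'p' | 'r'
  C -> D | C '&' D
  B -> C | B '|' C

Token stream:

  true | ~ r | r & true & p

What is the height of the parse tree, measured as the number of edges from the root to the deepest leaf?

5

[B [B [B [C [D true]]] | [C [D ~ [D r]]]] | [C [C [C [D r]] & [D true]] & [D p]]]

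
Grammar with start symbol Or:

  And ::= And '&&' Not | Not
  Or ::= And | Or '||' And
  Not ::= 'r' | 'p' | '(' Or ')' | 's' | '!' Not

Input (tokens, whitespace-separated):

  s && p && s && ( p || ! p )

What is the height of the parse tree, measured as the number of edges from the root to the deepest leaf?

[Or [And [And [And [And [Not s]] && [Not p]] && [Not s]] && [Not ( [Or [Or [And [Not p]]] || [And [Not ! [Not p]]]] )]]]

7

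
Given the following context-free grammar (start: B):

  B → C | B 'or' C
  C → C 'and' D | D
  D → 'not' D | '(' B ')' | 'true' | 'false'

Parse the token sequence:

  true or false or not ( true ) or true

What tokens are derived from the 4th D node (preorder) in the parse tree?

( true )

[B [B [B [B [C [D true]]] or [C [D false]]] or [C [D not [D ( [B [C [D true]]] )]]]] or [C [D true]]]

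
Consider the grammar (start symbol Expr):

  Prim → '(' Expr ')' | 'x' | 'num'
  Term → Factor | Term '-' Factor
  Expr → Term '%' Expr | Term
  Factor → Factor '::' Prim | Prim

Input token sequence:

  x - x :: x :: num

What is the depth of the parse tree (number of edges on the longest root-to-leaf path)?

[Expr [Term [Term [Factor [Prim x]]] - [Factor [Factor [Factor [Prim x]] :: [Prim x]] :: [Prim num]]]]

6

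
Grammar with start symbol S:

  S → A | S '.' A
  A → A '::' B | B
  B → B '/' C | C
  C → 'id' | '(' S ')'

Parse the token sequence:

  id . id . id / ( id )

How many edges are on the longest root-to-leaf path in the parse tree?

[S [S [S [A [B [C id]]]] . [A [B [C id]]]] . [A [B [B [C id]] / [C ( [S [A [B [C id]]]] )]]]]

8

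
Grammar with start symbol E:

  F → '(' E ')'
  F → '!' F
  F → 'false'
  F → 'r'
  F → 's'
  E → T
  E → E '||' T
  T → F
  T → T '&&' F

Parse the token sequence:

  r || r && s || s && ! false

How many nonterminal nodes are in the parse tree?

[E [E [E [T [F r]]] || [T [T [F r]] && [F s]]] || [T [T [F s]] && [F ! [F false]]]]

14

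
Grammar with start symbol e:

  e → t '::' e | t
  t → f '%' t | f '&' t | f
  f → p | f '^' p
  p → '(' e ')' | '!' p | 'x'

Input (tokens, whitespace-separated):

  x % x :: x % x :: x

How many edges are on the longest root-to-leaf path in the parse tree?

[e [t [f [p x]] % [t [f [p x]]]] :: [e [t [f [p x]] % [t [f [p x]]]] :: [e [t [f [p x]]]]]]

6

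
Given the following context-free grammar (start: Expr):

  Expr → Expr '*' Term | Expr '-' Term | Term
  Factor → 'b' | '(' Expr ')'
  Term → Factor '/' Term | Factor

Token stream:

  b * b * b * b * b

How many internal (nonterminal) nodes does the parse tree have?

15

[Expr [Expr [Expr [Expr [Expr [Term [Factor b]]] * [Term [Factor b]]] * [Term [Factor b]]] * [Term [Factor b]]] * [Term [Factor b]]]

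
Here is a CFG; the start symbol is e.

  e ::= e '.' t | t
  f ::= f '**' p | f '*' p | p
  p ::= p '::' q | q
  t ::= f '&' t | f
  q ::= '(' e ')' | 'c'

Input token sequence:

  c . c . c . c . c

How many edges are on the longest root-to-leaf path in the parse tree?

9

[e [e [e [e [e [t [f [p [q c]]]]] . [t [f [p [q c]]]]] . [t [f [p [q c]]]]] . [t [f [p [q c]]]]] . [t [f [p [q c]]]]]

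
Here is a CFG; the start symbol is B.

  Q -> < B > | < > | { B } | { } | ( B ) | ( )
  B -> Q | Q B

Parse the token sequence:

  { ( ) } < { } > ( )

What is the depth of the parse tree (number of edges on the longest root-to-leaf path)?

[B [Q { [B [Q ( )]] }] [B [Q < [B [Q { }]] >] [B [Q ( )]]]]

5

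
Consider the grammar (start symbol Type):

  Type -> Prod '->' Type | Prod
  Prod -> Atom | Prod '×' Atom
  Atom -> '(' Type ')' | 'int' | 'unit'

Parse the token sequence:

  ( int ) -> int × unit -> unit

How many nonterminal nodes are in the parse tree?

[Type [Prod [Atom ( [Type [Prod [Atom int]]] )]] -> [Type [Prod [Prod [Atom int]] × [Atom unit]] -> [Type [Prod [Atom unit]]]]]

14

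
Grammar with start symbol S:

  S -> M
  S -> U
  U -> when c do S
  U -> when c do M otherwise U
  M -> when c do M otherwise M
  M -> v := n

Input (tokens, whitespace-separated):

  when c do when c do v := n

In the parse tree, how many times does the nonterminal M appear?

1

[S [U when c do [S [U when c do [S [M v := n]]]]]]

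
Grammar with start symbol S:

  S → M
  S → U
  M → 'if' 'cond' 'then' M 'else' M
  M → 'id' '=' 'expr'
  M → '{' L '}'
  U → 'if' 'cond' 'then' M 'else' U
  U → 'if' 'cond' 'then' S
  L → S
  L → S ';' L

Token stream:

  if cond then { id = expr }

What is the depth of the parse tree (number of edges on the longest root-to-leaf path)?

7

[S [U if cond then [S [M { [L [S [M id = expr]]] }]]]]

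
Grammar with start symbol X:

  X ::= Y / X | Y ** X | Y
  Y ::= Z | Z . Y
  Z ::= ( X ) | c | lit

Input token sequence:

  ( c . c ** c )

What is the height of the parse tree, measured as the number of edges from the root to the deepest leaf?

7

[X [Y [Z ( [X [Y [Z c] . [Y [Z c]]] ** [X [Y [Z c]]]] )]]]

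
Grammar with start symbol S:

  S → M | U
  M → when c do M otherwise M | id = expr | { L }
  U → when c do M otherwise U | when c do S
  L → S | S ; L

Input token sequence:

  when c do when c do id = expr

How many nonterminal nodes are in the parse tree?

[S [U when c do [S [U when c do [S [M id = expr]]]]]]

6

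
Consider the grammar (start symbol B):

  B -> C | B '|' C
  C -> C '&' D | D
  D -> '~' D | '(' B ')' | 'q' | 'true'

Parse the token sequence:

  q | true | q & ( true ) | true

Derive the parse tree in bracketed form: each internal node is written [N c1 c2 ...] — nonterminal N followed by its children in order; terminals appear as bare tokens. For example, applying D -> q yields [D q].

[B [B [B [B [C [D q]]] | [C [D true]]] | [C [C [D q]] & [D ( [B [C [D true]]] )]]] | [C [D true]]]

B
B | C
B | C | C
B | C | C | C
C | C | C | C
D | C | C | C
q | C | C | C
q | D | C | C
q | true | C | C
q | true | C & D | C
q | true | D & D | C
q | true | q & D | C
q | true | q & ( B ) | C
q | true | q & ( C ) | C
q | true | q & ( D ) | C
q | true | q & ( true ) | C
q | true | q & ( true ) | D
q | true | q & ( true ) | true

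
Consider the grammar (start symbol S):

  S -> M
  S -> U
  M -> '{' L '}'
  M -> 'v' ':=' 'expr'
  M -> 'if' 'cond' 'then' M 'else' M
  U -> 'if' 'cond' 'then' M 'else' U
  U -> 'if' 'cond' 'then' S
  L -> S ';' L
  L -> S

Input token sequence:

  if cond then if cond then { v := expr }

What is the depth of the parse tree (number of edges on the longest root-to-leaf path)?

[S [U if cond then [S [U if cond then [S [M { [L [S [M v := expr]]] }]]]]]]

9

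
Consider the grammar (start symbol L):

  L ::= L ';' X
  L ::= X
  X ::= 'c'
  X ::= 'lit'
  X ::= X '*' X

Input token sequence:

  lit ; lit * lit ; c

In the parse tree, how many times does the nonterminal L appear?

3

[L [L [L [X lit]] ; [X [X lit] * [X lit]]] ; [X c]]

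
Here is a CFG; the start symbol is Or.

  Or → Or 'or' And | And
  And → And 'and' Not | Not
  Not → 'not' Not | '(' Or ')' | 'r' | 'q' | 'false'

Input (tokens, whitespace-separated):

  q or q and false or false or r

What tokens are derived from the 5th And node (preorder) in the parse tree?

r

[Or [Or [Or [Or [And [Not q]]] or [And [And [Not q]] and [Not false]]] or [And [Not false]]] or [And [Not r]]]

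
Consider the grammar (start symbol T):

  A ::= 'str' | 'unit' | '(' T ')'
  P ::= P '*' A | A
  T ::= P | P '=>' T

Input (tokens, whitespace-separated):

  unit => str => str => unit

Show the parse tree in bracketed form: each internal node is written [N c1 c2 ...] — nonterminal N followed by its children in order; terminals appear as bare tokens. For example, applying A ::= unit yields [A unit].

T
P => T
A => T
unit => T
unit => P => T
unit => A => T
unit => str => T
unit => str => P => T
unit => str => A => T
unit => str => str => T
unit => str => str => P
unit => str => str => A
unit => str => str => unit

[T [P [A unit]] => [T [P [A str]] => [T [P [A str]] => [T [P [A unit]]]]]]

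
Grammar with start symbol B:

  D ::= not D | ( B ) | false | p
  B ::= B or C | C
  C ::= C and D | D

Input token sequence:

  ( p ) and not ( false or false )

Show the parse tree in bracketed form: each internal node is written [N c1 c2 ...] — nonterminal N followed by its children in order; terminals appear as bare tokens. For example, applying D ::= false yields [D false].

B
C
C and D
D and D
( B ) and D
( C ) and D
( D ) and D
( p ) and D
( p ) and not D
( p ) and not ( B )
( p ) and not ( B or C )
( p ) and not ( C or C )
( p ) and not ( D or C )
( p ) and not ( false or C )
( p ) and not ( false or D )
( p ) and not ( false or false )

[B [C [C [D ( [B [C [D p]]] )]] and [D not [D ( [B [B [C [D false]]] or [C [D false]]] )]]]]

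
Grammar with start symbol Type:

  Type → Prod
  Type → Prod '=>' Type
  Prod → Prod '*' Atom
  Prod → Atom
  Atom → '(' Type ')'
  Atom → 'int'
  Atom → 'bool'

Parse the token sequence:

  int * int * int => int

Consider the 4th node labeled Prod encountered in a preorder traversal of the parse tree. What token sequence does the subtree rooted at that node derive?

[Type [Prod [Prod [Prod [Atom int]] * [Atom int]] * [Atom int]] => [Type [Prod [Atom int]]]]

int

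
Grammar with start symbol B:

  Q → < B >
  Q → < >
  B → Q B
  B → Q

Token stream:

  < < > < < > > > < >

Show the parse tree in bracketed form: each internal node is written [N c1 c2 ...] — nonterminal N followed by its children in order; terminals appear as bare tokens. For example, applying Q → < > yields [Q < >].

B
Q B
< B > B
< Q B > B
< < > B > B
< < > Q > B
< < > < B > > B
< < > < Q > > B
< < > < < > > > B
< < > < < > > > Q
< < > < < > > > < >

[B [Q < [B [Q < >] [B [Q < [B [Q < >]] >]]] >] [B [Q < >]]]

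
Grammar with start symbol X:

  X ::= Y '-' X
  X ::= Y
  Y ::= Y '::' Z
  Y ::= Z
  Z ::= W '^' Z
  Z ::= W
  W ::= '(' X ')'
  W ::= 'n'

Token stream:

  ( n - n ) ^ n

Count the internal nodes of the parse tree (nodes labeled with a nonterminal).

14

[X [Y [Z [W ( [X [Y [Z [W n]]] - [X [Y [Z [W n]]]]] )] ^ [Z [W n]]]]]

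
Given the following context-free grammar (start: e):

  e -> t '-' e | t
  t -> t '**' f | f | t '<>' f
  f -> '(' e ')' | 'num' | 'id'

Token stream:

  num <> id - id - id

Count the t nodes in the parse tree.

4

[e [t [t [f num]] <> [f id]] - [e [t [f id]] - [e [t [f id]]]]]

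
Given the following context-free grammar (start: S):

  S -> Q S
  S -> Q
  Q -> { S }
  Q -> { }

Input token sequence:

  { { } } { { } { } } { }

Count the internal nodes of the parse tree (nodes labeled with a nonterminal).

[S [Q { [S [Q { }]] }] [S [Q { [S [Q { }] [S [Q { }]]] }] [S [Q { }]]]]

12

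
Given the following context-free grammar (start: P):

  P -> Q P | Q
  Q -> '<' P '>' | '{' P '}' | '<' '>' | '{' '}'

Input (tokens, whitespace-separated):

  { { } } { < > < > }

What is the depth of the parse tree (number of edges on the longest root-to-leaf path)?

[P [Q { [P [Q { }]] }] [P [Q { [P [Q < >] [P [Q < >]]] }]]]

6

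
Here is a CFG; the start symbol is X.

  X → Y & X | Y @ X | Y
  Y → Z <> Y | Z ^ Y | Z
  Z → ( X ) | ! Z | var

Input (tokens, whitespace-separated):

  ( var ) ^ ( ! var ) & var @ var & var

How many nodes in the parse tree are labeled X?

[X [Y [Z ( [X [Y [Z var]]] )] ^ [Y [Z ( [X [Y [Z ! [Z var]]]] )]]] & [X [Y [Z var]] @ [X [Y [Z var]] & [X [Y [Z var]]]]]]

6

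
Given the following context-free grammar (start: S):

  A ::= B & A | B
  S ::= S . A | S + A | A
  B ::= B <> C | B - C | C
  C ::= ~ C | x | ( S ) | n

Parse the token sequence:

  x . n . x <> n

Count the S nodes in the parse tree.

[S [S [S [A [B [C x]]]] . [A [B [C n]]]] . [A [B [B [C x]] <> [C n]]]]

3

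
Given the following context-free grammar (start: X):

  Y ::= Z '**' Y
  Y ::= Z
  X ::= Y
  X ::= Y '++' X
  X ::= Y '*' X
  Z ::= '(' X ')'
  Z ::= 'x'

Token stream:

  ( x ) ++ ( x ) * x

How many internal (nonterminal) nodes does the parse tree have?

15

[X [Y [Z ( [X [Y [Z x]]] )]] ++ [X [Y [Z ( [X [Y [Z x]]] )]] * [X [Y [Z x]]]]]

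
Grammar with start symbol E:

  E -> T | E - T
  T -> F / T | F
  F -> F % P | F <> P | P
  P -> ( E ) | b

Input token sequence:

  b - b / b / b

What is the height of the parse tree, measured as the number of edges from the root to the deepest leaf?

[E [E [T [F [P b]]]] - [T [F [P b]] / [T [F [P b]] / [T [F [P b]]]]]]

6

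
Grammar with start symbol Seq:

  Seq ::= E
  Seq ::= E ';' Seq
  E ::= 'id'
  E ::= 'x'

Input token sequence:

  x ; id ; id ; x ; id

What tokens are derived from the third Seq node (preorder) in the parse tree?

[Seq [E x] ; [Seq [E id] ; [Seq [E id] ; [Seq [E x] ; [Seq [E id]]]]]]

id ; x ; id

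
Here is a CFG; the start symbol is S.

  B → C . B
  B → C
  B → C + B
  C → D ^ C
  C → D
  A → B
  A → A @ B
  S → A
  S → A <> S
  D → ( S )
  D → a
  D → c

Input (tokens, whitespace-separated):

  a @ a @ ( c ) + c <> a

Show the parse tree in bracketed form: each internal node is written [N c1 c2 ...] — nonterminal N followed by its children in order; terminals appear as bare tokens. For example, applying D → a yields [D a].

[S [A [A [A [B [C [D a]]]] @ [B [C [D a]]]] @ [B [C [D ( [S [A [B [C [D c]]]]] )]] + [B [C [D c]]]]] <> [S [A [B [C [D a]]]]]]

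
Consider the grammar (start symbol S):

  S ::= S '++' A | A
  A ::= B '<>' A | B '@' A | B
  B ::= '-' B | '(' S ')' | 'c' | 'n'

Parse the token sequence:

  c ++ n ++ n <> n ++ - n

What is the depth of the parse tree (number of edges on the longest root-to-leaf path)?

6

[S [S [S [S [A [B c]]] ++ [A [B n]]] ++ [A [B n] <> [A [B n]]]] ++ [A [B - [B n]]]]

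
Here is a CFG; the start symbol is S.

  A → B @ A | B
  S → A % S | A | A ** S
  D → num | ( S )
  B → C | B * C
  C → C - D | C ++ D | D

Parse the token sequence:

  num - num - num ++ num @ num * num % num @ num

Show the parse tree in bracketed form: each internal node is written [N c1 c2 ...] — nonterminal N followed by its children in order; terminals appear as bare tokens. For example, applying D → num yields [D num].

[S [A [B [C [C [C [C [D num]] - [D num]] - [D num]] ++ [D num]]] @ [A [B [B [C [D num]]] * [C [D num]]]]] % [S [A [B [C [D num]]] @ [A [B [C [D num]]]]]]]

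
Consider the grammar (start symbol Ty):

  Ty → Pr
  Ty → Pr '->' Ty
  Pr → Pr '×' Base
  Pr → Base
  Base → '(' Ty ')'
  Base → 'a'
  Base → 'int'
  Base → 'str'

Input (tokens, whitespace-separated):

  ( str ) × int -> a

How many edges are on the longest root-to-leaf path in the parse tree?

[Ty [Pr [Pr [Base ( [Ty [Pr [Base str]]] )]] × [Base int]] -> [Ty [Pr [Base a]]]]

7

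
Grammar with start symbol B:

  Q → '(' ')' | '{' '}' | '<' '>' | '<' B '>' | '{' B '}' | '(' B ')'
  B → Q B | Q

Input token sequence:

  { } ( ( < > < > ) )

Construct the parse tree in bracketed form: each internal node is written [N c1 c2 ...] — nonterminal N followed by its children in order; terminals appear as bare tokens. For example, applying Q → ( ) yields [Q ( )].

B
Q B
{ } B
{ } Q
{ } ( B )
{ } ( Q )
{ } ( ( B ) )
{ } ( ( Q B ) )
{ } ( ( < > B ) )
{ } ( ( < > Q ) )
{ } ( ( < > < > ) )

[B [Q { }] [B [Q ( [B [Q ( [B [Q < >] [B [Q < >]]] )]] )]]]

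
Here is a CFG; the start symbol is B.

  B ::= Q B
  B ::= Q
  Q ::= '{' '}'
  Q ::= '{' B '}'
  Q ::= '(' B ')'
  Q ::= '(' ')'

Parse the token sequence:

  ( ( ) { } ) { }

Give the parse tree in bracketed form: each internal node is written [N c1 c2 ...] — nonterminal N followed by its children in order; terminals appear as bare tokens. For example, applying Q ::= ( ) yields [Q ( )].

[B [Q ( [B [Q ( )] [B [Q { }]]] )] [B [Q { }]]]

B
Q B
( B ) B
( Q B ) B
( ( ) B ) B
( ( ) Q ) B
( ( ) { } ) B
( ( ) { } ) Q
( ( ) { } ) { }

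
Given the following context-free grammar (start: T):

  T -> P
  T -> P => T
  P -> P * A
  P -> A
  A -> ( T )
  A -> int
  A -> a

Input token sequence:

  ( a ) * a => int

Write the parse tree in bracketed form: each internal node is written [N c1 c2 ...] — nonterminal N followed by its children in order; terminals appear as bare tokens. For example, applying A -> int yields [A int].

T
P => T
P * A => T
A * A => T
( T ) * A => T
( P ) * A => T
( A ) * A => T
( a ) * A => T
( a ) * a => T
( a ) * a => P
( a ) * a => A
( a ) * a => int

[T [P [P [A ( [T [P [A a]]] )]] * [A a]] => [T [P [A int]]]]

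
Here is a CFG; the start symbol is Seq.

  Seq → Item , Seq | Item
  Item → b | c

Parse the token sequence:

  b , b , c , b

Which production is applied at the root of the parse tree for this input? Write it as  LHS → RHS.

Seq → Item , Seq

[Seq [Item b] , [Seq [Item b] , [Seq [Item c] , [Seq [Item b]]]]]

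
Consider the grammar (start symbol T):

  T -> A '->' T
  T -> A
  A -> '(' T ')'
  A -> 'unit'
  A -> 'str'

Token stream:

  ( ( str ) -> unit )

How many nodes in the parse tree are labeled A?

[T [A ( [T [A ( [T [A str]] )] -> [T [A unit]]] )]]

4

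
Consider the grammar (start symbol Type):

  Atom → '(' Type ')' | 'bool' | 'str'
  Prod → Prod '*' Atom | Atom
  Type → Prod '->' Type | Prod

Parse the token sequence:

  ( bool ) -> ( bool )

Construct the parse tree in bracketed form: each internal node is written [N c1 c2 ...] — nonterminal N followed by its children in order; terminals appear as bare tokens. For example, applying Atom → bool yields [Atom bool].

Type
Prod -> Type
Atom -> Type
( Type ) -> Type
( Prod ) -> Type
( Atom ) -> Type
( bool ) -> Type
( bool ) -> Prod
( bool ) -> Atom
( bool ) -> ( Type )
( bool ) -> ( Prod )
( bool ) -> ( Atom )
( bool ) -> ( bool )

[Type [Prod [Atom ( [Type [Prod [Atom bool]]] )]] -> [Type [Prod [Atom ( [Type [Prod [Atom bool]]] )]]]]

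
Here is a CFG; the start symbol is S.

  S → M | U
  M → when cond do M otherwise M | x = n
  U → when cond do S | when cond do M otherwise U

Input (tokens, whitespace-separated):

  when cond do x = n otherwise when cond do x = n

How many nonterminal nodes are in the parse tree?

6

[S [U when cond do [M x = n] otherwise [U when cond do [S [M x = n]]]]]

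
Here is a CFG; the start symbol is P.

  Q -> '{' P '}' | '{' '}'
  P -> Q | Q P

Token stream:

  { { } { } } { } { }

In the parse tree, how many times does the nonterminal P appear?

[P [Q { [P [Q { }] [P [Q { }]]] }] [P [Q { }] [P [Q { }]]]]

5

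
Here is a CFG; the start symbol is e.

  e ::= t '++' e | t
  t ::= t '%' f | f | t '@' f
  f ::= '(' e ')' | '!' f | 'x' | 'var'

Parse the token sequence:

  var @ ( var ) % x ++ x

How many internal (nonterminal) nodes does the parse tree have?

13

[e [t [t [t [f var]] @ [f ( [e [t [f var]]] )]] % [f x]] ++ [e [t [f x]]]]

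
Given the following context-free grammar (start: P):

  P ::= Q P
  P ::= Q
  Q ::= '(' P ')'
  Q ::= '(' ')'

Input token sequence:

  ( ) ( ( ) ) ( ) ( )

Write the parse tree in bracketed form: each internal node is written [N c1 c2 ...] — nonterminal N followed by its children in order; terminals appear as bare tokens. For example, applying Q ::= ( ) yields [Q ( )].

[P [Q ( )] [P [Q ( [P [Q ( )]] )] [P [Q ( )] [P [Q ( )]]]]]

P
Q P
( ) P
( ) Q P
( ) ( P ) P
( ) ( Q ) P
( ) ( ( ) ) P
( ) ( ( ) ) Q P
( ) ( ( ) ) ( ) P
( ) ( ( ) ) ( ) Q
( ) ( ( ) ) ( ) ( )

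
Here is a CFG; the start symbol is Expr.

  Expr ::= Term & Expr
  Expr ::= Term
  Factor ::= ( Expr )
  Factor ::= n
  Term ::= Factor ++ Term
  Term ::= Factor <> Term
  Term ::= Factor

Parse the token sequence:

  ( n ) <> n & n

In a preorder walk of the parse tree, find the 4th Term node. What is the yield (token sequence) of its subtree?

n

[Expr [Term [Factor ( [Expr [Term [Factor n]]] )] <> [Term [Factor n]]] & [Expr [Term [Factor n]]]]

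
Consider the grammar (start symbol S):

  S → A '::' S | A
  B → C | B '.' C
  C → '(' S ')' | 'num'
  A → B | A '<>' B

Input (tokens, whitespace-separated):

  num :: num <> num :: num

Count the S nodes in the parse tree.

3

[S [A [B [C num]]] :: [S [A [A [B [C num]]] <> [B [C num]]] :: [S [A [B [C num]]]]]]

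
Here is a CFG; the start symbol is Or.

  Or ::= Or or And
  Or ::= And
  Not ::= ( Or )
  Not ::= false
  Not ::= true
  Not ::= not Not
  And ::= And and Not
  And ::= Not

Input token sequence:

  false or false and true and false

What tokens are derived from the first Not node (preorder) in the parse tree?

false

[Or [Or [And [Not false]]] or [And [And [And [Not false]] and [Not true]] and [Not false]]]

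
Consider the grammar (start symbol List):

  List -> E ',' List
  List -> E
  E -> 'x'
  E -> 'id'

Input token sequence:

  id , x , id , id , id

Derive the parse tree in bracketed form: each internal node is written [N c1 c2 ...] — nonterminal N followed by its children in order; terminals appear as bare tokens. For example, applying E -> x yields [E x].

[List [E id] , [List [E x] , [List [E id] , [List [E id] , [List [E id]]]]]]

List
E , List
id , List
id , E , List
id , x , List
id , x , E , List
id , x , id , List
id , x , id , E , List
id , x , id , id , List
id , x , id , id , E
id , x , id , id , id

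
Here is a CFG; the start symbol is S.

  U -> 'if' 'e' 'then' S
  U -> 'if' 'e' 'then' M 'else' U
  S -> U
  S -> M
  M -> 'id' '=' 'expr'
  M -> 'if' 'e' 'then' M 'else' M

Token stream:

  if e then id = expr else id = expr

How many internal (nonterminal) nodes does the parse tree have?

4

[S [M if e then [M id = expr] else [M id = expr]]]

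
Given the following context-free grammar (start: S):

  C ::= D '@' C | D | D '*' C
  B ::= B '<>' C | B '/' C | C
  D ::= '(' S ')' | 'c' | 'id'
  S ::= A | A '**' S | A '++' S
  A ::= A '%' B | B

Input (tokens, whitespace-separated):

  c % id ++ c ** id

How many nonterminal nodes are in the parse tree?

[S [A [A [B [C [D c]]]] % [B [C [D id]]]] ++ [S [A [B [C [D c]]]] ** [S [A [B [C [D id]]]]]]]

19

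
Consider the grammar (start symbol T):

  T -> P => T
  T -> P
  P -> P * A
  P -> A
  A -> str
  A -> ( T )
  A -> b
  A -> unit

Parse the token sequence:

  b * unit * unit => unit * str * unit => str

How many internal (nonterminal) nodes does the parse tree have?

17

[T [P [P [P [A b]] * [A unit]] * [A unit]] => [T [P [P [P [A unit]] * [A str]] * [A unit]] => [T [P [A str]]]]]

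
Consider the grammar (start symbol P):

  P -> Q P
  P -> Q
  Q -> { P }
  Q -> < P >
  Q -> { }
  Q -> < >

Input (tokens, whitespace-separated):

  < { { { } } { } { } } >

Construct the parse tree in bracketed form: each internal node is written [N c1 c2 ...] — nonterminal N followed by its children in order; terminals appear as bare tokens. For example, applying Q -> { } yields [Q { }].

[P [Q < [P [Q { [P [Q { [P [Q { }]] }] [P [Q { }] [P [Q { }]]]] }]] >]]

P
Q
< P >
< Q >
< { P } >
< { Q P } >
< { { P } P } >
< { { Q } P } >
< { { { } } P } >
< { { { } } Q P } >
< { { { } } { } P } >
< { { { } } { } Q } >
< { { { } } { } { } } >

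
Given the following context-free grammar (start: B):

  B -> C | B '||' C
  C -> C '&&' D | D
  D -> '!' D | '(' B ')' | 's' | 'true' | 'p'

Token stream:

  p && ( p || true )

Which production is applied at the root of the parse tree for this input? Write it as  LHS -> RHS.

B -> C

[B [C [C [D p]] && [D ( [B [B [C [D p]]] || [C [D true]]] )]]]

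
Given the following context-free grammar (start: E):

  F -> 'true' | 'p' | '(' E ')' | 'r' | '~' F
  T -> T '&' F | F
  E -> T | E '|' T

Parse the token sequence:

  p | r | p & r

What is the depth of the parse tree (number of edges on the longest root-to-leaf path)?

5

[E [E [E [T [F p]]] | [T [F r]]] | [T [T [F p]] & [F r]]]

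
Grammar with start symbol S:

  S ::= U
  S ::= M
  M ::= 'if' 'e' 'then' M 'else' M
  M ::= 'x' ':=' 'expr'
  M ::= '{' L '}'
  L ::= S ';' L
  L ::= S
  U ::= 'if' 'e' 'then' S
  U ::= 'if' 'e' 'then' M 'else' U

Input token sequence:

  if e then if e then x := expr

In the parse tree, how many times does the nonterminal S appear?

3

[S [U if e then [S [U if e then [S [M x := expr]]]]]]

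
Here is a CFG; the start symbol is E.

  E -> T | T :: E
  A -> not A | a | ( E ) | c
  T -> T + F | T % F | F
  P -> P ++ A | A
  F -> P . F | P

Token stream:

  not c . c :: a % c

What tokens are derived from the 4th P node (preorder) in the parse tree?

c

[E [T [F [P [A not [A c]]] . [F [P [A c]]]]] :: [E [T [T [F [P [A a]]]] % [F [P [A c]]]]]]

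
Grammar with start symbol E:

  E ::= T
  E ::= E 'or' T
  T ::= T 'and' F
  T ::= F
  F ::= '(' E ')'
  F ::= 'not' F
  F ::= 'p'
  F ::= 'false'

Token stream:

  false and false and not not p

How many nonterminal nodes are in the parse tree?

[E [T [T [T [F false]] and [F false]] and [F not [F not [F p]]]]]

9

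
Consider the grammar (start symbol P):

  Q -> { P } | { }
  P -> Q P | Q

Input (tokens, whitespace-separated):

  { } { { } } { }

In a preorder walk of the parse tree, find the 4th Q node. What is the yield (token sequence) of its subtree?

[P [Q { }] [P [Q { [P [Q { }]] }] [P [Q { }]]]]

{ }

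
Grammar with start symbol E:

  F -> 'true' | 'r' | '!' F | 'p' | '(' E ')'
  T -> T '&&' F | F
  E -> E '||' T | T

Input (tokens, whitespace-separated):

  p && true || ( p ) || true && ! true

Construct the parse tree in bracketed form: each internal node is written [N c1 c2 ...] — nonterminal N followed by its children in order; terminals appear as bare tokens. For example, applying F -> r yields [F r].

E
E || T
E || T || T
T || T || T
T && F || T || T
F && F || T || T
p && F || T || T
p && true || T || T
p && true || F || T
p && true || ( E ) || T
p && true || ( T ) || T
p && true || ( F ) || T
p && true || ( p ) || T
p && true || ( p ) || T && F
p && true || ( p ) || F && F
p && true || ( p ) || true && F
p && true || ( p ) || true && ! F
p && true || ( p ) || true && ! true

[E [E [E [T [T [F p]] && [F true]]] || [T [F ( [E [T [F p]]] )]]] || [T [T [F true]] && [F ! [F true]]]]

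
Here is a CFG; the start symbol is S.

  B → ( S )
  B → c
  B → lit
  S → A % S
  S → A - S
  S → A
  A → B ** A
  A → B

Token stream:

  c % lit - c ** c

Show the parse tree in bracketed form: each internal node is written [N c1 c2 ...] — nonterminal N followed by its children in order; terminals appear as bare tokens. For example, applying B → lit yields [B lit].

[S [A [B c]] % [S [A [B lit]] - [S [A [B c] ** [A [B c]]]]]]

S
A % S
B % S
c % S
c % A - S
c % B - S
c % lit - S
c % lit - A
c % lit - B ** A
c % lit - c ** A
c % lit - c ** B
c % lit - c ** c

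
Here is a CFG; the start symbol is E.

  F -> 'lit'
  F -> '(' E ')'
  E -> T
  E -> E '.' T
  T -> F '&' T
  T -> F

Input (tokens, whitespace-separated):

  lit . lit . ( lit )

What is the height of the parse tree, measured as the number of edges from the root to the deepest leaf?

[E [E [E [T [F lit]]] . [T [F lit]]] . [T [F ( [E [T [F lit]]] )]]]

6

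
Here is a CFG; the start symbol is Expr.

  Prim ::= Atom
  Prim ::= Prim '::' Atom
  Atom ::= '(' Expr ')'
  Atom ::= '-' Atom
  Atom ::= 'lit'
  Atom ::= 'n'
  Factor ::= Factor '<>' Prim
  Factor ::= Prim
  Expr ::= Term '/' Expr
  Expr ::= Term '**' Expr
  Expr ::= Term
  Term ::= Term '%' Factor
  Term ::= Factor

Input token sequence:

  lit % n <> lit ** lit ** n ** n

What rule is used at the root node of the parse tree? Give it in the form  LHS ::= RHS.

[Expr [Term [Term [Factor [Prim [Atom lit]]]] % [Factor [Factor [Prim [Atom n]]] <> [Prim [Atom lit]]]] ** [Expr [Term [Factor [Prim [Atom lit]]]] ** [Expr [Term [Factor [Prim [Atom n]]]] ** [Expr [Term [Factor [Prim [Atom n]]]]]]]]

Expr ::= Term '**' Expr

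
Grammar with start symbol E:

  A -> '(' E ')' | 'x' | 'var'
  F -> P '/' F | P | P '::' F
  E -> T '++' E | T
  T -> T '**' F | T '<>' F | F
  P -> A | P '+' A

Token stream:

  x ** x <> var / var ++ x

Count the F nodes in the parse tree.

5

[E [T [T [T [F [P [A x]]]] ** [F [P [A x]]]] <> [F [P [A var]] / [F [P [A var]]]]] ++ [E [T [F [P [A x]]]]]]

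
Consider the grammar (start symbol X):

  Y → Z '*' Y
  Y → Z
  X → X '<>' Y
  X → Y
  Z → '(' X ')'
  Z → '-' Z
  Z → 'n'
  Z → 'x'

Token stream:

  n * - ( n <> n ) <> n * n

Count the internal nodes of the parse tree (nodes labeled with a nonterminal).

17

[X [X [Y [Z n] * [Y [Z - [Z ( [X [X [Y [Z n]]] <> [Y [Z n]]] )]]]]] <> [Y [Z n] * [Y [Z n]]]]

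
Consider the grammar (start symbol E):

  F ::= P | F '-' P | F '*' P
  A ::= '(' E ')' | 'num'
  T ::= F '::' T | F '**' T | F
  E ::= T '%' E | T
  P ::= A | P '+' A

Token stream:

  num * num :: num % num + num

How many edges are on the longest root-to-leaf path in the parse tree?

[E [T [F [F [P [A num]]] * [P [A num]]] :: [T [F [P [A num]]]]] % [E [T [F [P [P [A num]] + [A num]]]]]]

7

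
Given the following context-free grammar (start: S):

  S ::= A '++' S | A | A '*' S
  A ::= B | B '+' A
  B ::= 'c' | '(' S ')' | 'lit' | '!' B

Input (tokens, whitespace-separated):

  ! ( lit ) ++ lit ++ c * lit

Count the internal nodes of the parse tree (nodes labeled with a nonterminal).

16

[S [A [B ! [B ( [S [A [B lit]]] )]]] ++ [S [A [B lit]] ++ [S [A [B c]] * [S [A [B lit]]]]]]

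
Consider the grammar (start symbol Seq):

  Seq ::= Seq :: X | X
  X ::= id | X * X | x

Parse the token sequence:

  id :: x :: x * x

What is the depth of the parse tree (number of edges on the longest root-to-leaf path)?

[Seq [Seq [Seq [X id]] :: [X x]] :: [X [X x] * [X x]]]

4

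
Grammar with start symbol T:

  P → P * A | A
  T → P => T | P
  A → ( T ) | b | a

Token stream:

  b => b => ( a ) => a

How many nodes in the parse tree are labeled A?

5

[T [P [A b]] => [T [P [A b]] => [T [P [A ( [T [P [A a]]] )]] => [T [P [A a]]]]]]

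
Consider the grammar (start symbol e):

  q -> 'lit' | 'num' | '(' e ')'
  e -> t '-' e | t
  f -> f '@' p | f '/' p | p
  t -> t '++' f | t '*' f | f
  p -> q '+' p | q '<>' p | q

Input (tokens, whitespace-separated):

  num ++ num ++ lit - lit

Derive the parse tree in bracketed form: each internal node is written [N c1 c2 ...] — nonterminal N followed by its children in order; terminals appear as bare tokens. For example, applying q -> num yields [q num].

e
t - e
t ++ f - e
t ++ f ++ f - e
f ++ f ++ f - e
p ++ f ++ f - e
q ++ f ++ f - e
num ++ f ++ f - e
num ++ p ++ f - e
num ++ q ++ f - e
num ++ num ++ f - e
num ++ num ++ p - e
num ++ num ++ q - e
num ++ num ++ lit - e
num ++ num ++ lit - t
num ++ num ++ lit - f
num ++ num ++ lit - p
num ++ num ++ lit - q
num ++ num ++ lit - lit

[e [t [t [t [f [p [q num]]]] ++ [f [p [q num]]]] ++ [f [p [q lit]]]] - [e [t [f [p [q lit]]]]]]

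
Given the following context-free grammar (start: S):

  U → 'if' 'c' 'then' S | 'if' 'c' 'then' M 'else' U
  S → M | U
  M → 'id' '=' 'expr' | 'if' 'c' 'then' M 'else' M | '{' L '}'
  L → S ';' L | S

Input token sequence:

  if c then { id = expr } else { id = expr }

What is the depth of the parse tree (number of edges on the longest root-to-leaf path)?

6

[S [M if c then [M { [L [S [M id = expr]]] }] else [M { [L [S [M id = expr]]] }]]]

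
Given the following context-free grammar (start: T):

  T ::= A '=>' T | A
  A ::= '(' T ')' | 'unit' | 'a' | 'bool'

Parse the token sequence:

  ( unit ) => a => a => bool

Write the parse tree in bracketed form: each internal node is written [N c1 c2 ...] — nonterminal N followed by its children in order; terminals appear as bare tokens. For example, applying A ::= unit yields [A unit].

[T [A ( [T [A unit]] )] => [T [A a] => [T [A a] => [T [A bool]]]]]

T
A => T
( T ) => T
( A ) => T
( unit ) => T
( unit ) => A => T
( unit ) => a => T
( unit ) => a => A => T
( unit ) => a => a => T
( unit ) => a => a => A
( unit ) => a => a => bool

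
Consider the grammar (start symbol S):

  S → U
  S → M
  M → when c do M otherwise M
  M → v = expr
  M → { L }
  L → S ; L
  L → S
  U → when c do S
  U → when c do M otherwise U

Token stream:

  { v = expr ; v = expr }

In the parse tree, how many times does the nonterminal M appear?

3

[S [M { [L [S [M v = expr]] ; [L [S [M v = expr]]]] }]]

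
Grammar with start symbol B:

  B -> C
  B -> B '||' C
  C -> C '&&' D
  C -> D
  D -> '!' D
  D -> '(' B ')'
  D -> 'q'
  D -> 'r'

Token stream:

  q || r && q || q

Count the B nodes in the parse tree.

[B [B [B [C [D q]]] || [C [C [D r]] && [D q]]] || [C [D q]]]

3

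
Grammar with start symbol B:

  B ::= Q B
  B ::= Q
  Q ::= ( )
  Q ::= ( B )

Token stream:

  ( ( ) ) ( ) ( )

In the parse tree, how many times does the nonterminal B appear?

4

[B [Q ( [B [Q ( )]] )] [B [Q ( )] [B [Q ( )]]]]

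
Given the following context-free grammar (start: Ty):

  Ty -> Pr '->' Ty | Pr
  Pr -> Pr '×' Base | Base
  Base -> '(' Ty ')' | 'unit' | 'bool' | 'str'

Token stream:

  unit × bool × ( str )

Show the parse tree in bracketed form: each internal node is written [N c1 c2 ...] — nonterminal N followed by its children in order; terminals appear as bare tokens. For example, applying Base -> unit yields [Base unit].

[Ty [Pr [Pr [Pr [Base unit]] × [Base bool]] × [Base ( [Ty [Pr [Base str]]] )]]]

Ty
Pr
Pr × Base
Pr × Base × Base
Base × Base × Base
unit × Base × Base
unit × bool × Base
unit × bool × ( Ty )
unit × bool × ( Pr )
unit × bool × ( Base )
unit × bool × ( str )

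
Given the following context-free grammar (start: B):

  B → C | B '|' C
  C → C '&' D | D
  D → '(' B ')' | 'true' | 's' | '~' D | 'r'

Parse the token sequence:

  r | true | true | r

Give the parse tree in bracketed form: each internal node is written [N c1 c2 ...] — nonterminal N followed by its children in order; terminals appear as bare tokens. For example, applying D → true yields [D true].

B
B | C
B | C | C
B | C | C | C
C | C | C | C
D | C | C | C
r | C | C | C
r | D | C | C
r | true | C | C
r | true | D | C
r | true | true | C
r | true | true | D
r | true | true | r

[B [B [B [B [C [D r]]] | [C [D true]]] | [C [D true]]] | [C [D r]]]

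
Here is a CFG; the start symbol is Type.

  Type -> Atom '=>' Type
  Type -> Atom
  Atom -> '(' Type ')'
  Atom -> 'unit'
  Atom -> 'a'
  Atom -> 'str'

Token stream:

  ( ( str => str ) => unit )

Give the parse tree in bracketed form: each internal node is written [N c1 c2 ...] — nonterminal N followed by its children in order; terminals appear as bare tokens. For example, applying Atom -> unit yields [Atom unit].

Type
Atom
( Type )
( Atom => Type )
( ( Type ) => Type )
( ( Atom => Type ) => Type )
( ( str => Type ) => Type )
( ( str => Atom ) => Type )
( ( str => str ) => Type )
( ( str => str ) => Atom )
( ( str => str ) => unit )

[Type [Atom ( [Type [Atom ( [Type [Atom str] => [Type [Atom str]]] )] => [Type [Atom unit]]] )]]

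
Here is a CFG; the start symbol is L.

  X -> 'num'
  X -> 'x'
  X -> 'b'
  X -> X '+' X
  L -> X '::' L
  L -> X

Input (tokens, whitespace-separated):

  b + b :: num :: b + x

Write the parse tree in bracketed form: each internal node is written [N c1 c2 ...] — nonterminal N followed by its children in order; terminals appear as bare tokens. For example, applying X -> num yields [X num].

[L [X [X b] + [X b]] :: [L [X num] :: [L [X [X b] + [X x]]]]]

L
X :: L
X + X :: L
b + X :: L
b + b :: L
b + b :: X :: L
b + b :: num :: L
b + b :: num :: X
b + b :: num :: X + X
b + b :: num :: b + X
b + b :: num :: b + x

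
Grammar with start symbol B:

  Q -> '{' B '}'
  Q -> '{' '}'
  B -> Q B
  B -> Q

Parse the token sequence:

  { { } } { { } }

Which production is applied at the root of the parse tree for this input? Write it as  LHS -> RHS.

[B [Q { [B [Q { }]] }] [B [Q { [B [Q { }]] }]]]

B -> Q B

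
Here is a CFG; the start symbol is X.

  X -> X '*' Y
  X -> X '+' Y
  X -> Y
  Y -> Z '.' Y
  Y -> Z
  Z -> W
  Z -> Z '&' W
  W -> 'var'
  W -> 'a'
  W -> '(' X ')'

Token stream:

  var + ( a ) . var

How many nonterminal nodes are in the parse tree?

[X [X [Y [Z [W var]]]] + [Y [Z [W ( [X [Y [Z [W a]]]] )]] . [Y [Z [W var]]]]]

15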